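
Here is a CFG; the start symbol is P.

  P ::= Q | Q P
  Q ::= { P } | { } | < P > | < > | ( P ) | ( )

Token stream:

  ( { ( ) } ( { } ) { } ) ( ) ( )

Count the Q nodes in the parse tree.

8

[P [Q ( [P [Q { [P [Q ( )]] }] [P [Q ( [P [Q { }]] )] [P [Q { }]]]] )] [P [Q ( )] [P [Q ( )]]]]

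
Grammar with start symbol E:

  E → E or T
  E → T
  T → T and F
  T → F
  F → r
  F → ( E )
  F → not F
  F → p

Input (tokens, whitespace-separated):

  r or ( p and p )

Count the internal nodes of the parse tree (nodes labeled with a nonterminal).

[E [E [T [F r]]] or [T [F ( [E [T [T [F p]] and [F p]]] )]]]

11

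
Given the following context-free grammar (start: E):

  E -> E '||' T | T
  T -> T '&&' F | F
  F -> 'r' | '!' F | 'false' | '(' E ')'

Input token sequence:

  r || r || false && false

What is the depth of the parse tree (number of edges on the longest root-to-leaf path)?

[E [E [E [T [F r]]] || [T [F r]]] || [T [T [F false]] && [F false]]]

5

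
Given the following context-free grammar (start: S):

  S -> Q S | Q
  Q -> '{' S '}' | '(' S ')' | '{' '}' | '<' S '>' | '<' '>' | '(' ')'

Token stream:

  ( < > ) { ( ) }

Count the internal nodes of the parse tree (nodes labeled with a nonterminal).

8

[S [Q ( [S [Q < >]] )] [S [Q { [S [Q ( )]] }]]]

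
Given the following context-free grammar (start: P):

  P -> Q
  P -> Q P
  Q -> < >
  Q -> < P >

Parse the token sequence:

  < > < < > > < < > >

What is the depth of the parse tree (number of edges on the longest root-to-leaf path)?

6

[P [Q < >] [P [Q < [P [Q < >]] >] [P [Q < [P [Q < >]] >]]]]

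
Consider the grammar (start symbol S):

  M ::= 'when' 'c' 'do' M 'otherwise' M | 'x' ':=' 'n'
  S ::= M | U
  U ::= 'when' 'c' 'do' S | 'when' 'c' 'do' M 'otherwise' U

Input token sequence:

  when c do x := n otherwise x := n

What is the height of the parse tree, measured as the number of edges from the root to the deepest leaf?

3

[S [M when c do [M x := n] otherwise [M x := n]]]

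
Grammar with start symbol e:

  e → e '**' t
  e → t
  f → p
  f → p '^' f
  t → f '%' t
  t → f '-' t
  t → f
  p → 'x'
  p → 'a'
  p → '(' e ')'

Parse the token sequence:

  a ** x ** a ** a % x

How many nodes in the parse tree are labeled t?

[e [e [e [e [t [f [p a]]]] ** [t [f [p x]]]] ** [t [f [p a]]]] ** [t [f [p a]] % [t [f [p x]]]]]

5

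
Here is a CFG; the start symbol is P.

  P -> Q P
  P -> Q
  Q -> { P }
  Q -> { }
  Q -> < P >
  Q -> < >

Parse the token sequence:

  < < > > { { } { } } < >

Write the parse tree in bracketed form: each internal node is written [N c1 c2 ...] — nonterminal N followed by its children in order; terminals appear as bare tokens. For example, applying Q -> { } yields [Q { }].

P
Q P
< P > P
< Q > P
< < > > P
< < > > Q P
< < > > { P } P
< < > > { Q P } P
< < > > { { } P } P
< < > > { { } Q } P
< < > > { { } { } } P
< < > > { { } { } } Q
< < > > { { } { } } < >

[P [Q < [P [Q < >]] >] [P [Q { [P [Q { }] [P [Q { }]]] }] [P [Q < >]]]]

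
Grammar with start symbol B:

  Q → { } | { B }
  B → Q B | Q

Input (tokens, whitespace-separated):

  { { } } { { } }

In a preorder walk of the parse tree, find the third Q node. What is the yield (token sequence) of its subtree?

{ { } }

[B [Q { [B [Q { }]] }] [B [Q { [B [Q { }]] }]]]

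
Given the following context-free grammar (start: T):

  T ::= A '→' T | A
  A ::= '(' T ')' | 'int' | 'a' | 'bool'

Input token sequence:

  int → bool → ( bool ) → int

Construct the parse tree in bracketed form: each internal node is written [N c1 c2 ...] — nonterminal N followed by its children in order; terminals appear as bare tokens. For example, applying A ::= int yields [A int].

[T [A int] → [T [A bool] → [T [A ( [T [A bool]] )] → [T [A int]]]]]

T
A → T
int → T
int → A → T
int → bool → T
int → bool → A → T
int → bool → ( T ) → T
int → bool → ( A ) → T
int → bool → ( bool ) → T
int → bool → ( bool ) → A
int → bool → ( bool ) → int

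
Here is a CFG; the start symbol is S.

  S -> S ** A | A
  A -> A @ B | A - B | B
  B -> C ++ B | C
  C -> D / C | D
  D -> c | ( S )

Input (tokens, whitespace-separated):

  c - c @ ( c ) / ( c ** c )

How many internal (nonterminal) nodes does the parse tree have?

30

[S [A [A [A [B [C [D c]]]] - [B [C [D c]]]] @ [B [C [D ( [S [A [B [C [D c]]]]] )] / [C [D ( [S [S [A [B [C [D c]]]]] ** [A [B [C [D c]]]]] )]]]]]]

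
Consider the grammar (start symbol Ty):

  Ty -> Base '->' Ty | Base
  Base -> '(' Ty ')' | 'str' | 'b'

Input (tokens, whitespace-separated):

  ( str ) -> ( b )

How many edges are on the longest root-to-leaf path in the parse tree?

[Ty [Base ( [Ty [Base str]] )] -> [Ty [Base ( [Ty [Base b]] )]]]

5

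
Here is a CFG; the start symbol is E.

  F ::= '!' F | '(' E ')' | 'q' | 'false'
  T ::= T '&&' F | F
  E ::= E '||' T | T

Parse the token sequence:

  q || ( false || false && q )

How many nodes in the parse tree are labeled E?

[E [E [T [F q]]] || [T [F ( [E [E [T [F false]]] || [T [T [F false]] && [F q]]] )]]]

4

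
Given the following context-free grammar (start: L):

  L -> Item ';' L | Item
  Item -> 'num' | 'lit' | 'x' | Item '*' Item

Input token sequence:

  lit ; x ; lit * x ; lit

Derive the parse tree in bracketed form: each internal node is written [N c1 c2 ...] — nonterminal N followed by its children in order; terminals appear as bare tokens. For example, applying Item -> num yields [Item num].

L
Item ; L
lit ; L
lit ; Item ; L
lit ; x ; L
lit ; x ; Item ; L
lit ; x ; Item * Item ; L
lit ; x ; lit * Item ; L
lit ; x ; lit * x ; L
lit ; x ; lit * x ; Item
lit ; x ; lit * x ; lit

[L [Item lit] ; [L [Item x] ; [L [Item [Item lit] * [Item x]] ; [L [Item lit]]]]]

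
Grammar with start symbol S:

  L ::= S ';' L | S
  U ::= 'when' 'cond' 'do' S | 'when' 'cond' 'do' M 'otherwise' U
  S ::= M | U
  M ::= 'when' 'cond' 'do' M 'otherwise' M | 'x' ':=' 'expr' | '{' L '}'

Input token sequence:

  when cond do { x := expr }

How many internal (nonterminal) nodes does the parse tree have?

7

[S [U when cond do [S [M { [L [S [M x := expr]]] }]]]]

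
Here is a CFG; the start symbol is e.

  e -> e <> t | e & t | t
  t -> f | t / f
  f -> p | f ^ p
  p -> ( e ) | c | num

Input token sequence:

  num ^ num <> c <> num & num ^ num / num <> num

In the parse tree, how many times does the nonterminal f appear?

[e [e [e [e [e [t [f [f [p num]] ^ [p num]]]] <> [t [f [p c]]]] <> [t [f [p num]]]] & [t [t [f [f [p num]] ^ [p num]]] / [f [p num]]]] <> [t [f [p num]]]]

8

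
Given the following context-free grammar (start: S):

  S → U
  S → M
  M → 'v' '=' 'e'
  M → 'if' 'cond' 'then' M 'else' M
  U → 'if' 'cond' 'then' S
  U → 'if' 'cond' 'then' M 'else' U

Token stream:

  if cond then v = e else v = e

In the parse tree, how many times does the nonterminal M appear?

[S [M if cond then [M v = e] else [M v = e]]]

3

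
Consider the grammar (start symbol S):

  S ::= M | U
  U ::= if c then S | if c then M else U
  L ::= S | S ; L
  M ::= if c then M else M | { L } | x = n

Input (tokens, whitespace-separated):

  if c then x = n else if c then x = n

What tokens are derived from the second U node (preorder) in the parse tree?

if c then x = n

[S [U if c then [M x = n] else [U if c then [S [M x = n]]]]]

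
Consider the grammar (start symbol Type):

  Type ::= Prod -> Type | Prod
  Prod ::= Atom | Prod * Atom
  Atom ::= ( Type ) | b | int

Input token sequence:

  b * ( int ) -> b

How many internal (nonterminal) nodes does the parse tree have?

[Type [Prod [Prod [Atom b]] * [Atom ( [Type [Prod [Atom int]]] )]] -> [Type [Prod [Atom b]]]]

11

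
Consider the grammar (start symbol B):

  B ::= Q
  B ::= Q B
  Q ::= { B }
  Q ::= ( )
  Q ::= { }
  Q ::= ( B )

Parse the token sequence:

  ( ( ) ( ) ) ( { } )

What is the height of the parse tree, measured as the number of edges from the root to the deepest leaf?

[B [Q ( [B [Q ( )] [B [Q ( )]]] )] [B [Q ( [B [Q { }]] )]]]

5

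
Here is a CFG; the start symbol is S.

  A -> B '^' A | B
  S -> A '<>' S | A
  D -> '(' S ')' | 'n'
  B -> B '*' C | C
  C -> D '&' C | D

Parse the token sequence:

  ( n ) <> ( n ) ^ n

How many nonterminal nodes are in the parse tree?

24

[S [A [B [C [D ( [S [A [B [C [D n]]]]] )]]]] <> [S [A [B [C [D ( [S [A [B [C [D n]]]]] )]]] ^ [A [B [C [D n]]]]]]]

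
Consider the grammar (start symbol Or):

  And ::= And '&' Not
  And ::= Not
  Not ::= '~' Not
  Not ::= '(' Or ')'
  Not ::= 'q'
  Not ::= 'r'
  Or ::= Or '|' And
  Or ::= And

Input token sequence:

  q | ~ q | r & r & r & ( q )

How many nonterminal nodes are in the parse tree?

19

[Or [Or [Or [And [Not q]]] | [And [Not ~ [Not q]]]] | [And [And [And [And [Not r]] & [Not r]] & [Not r]] & [Not ( [Or [And [Not q]]] )]]]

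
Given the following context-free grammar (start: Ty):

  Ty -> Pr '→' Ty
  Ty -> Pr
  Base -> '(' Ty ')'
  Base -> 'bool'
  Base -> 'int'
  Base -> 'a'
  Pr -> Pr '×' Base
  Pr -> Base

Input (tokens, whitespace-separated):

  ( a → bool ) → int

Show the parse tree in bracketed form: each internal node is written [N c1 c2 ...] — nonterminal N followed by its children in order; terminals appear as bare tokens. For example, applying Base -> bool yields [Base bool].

[Ty [Pr [Base ( [Ty [Pr [Base a]] → [Ty [Pr [Base bool]]]] )]] → [Ty [Pr [Base int]]]]

Ty
Pr → Ty
Base → Ty
( Ty ) → Ty
( Pr → Ty ) → Ty
( Base → Ty ) → Ty
( a → Ty ) → Ty
( a → Pr ) → Ty
( a → Base ) → Ty
( a → bool ) → Ty
( a → bool ) → Pr
( a → bool ) → Base
( a → bool ) → int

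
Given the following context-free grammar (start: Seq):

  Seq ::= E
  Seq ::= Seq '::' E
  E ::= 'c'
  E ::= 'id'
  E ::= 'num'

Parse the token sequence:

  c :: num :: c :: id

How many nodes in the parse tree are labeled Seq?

[Seq [Seq [Seq [Seq [E c]] :: [E num]] :: [E c]] :: [E id]]

4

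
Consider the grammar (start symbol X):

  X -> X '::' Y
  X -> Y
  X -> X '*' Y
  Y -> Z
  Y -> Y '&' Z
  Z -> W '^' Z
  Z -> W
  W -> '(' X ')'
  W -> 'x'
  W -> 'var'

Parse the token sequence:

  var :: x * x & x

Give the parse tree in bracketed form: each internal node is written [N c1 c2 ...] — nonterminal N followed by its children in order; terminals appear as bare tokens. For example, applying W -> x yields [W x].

X
X * Y
X :: Y * Y
Y :: Y * Y
Z :: Y * Y
W :: Y * Y
var :: Y * Y
var :: Z * Y
var :: W * Y
var :: x * Y
var :: x * Y & Z
var :: x * Z & Z
var :: x * W & Z
var :: x * x & Z
var :: x * x & W
var :: x * x & x

[X [X [X [Y [Z [W var]]]] :: [Y [Z [W x]]]] * [Y [Y [Z [W x]]] & [Z [W x]]]]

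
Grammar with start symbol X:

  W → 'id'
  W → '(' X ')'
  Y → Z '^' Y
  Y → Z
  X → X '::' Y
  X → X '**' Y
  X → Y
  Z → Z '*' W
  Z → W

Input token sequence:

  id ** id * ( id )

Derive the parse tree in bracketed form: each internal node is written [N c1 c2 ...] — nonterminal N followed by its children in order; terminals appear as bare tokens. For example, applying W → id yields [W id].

[X [X [Y [Z [W id]]]] ** [Y [Z [Z [W id]] * [W ( [X [Y [Z [W id]]]] )]]]]

X
X ** Y
Y ** Y
Z ** Y
W ** Y
id ** Y
id ** Z
id ** Z * W
id ** W * W
id ** id * W
id ** id * ( X )
id ** id * ( Y )
id ** id * ( Z )
id ** id * ( W )
id ** id * ( id )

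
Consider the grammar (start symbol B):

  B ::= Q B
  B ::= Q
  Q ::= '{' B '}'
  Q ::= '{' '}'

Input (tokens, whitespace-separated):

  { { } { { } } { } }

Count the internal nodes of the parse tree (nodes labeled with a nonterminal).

10

[B [Q { [B [Q { }] [B [Q { [B [Q { }]] }] [B [Q { }]]]] }]]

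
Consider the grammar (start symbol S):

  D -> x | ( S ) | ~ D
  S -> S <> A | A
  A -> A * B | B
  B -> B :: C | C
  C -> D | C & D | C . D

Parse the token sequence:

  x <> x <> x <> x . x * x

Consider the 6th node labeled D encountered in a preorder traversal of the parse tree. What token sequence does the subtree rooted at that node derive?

[S [S [S [S [A [B [C [D x]]]]] <> [A [B [C [D x]]]]] <> [A [B [C [D x]]]]] <> [A [A [B [C [C [D x]] . [D x]]]] * [B [C [D x]]]]]

x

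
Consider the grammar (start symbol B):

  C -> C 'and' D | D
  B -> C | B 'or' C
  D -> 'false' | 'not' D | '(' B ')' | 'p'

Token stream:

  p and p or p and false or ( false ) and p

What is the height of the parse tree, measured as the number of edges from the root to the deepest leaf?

7

[B [B [B [C [C [D p]] and [D p]]] or [C [C [D p]] and [D false]]] or [C [C [D ( [B [C [D false]]] )]] and [D p]]]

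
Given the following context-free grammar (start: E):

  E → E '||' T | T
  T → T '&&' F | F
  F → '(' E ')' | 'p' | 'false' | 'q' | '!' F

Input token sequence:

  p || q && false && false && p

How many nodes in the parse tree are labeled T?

5

[E [E [T [F p]]] || [T [T [T [T [F q]] && [F false]] && [F false]] && [F p]]]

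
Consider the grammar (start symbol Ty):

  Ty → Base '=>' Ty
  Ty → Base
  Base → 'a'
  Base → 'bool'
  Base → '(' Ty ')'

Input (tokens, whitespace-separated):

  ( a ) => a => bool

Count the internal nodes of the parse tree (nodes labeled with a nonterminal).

8

[Ty [Base ( [Ty [Base a]] )] => [Ty [Base a] => [Ty [Base bool]]]]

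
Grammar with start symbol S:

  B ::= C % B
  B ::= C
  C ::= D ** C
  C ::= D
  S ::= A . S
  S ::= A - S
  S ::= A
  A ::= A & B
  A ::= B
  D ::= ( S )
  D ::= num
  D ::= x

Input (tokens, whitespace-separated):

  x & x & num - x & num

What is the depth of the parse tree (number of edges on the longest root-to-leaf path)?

[S [A [A [A [B [C [D x]]]] & [B [C [D x]]]] & [B [C [D num]]]] - [S [A [A [B [C [D x]]]] & [B [C [D num]]]]]]

7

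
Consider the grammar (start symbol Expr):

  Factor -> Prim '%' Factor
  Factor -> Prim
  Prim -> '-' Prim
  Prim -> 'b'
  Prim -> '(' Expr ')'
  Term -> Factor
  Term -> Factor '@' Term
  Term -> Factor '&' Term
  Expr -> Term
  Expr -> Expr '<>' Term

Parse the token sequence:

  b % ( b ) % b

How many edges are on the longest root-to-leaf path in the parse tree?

9

[Expr [Term [Factor [Prim b] % [Factor [Prim ( [Expr [Term [Factor [Prim b]]]] )] % [Factor [Prim b]]]]]]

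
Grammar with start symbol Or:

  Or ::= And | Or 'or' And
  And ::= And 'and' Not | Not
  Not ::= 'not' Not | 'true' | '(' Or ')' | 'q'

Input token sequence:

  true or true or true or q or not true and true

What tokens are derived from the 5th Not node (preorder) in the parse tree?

[Or [Or [Or [Or [Or [And [Not true]]] or [And [Not true]]] or [And [Not true]]] or [And [Not q]]] or [And [And [Not not [Not true]]] and [Not true]]]

not true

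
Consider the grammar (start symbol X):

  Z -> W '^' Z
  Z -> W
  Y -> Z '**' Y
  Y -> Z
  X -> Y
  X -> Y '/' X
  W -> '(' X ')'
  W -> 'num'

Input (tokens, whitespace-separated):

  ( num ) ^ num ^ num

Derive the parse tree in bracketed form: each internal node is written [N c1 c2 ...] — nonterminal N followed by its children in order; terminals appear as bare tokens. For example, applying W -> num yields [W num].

X
Y
Z
W ^ Z
( X ) ^ Z
( Y ) ^ Z
( Z ) ^ Z
( W ) ^ Z
( num ) ^ Z
( num ) ^ W ^ Z
( num ) ^ num ^ Z
( num ) ^ num ^ W
( num ) ^ num ^ num

[X [Y [Z [W ( [X [Y [Z [W num]]]] )] ^ [Z [W num] ^ [Z [W num]]]]]]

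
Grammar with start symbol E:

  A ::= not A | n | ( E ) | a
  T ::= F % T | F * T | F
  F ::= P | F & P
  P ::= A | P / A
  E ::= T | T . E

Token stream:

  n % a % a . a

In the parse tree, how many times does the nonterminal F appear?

4

[E [T [F [P [A n]]] % [T [F [P [A a]]] % [T [F [P [A a]]]]]] . [E [T [F [P [A a]]]]]]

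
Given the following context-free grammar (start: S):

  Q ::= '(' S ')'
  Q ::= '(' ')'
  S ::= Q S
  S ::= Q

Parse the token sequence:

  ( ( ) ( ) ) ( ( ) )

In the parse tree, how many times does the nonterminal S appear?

5

[S [Q ( [S [Q ( )] [S [Q ( )]]] )] [S [Q ( [S [Q ( )]] )]]]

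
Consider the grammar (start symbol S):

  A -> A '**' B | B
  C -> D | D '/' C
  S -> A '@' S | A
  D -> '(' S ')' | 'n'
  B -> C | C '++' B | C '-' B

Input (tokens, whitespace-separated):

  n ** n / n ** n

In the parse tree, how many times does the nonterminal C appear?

4

[S [A [A [A [B [C [D n]]]] ** [B [C [D n] / [C [D n]]]]] ** [B [C [D n]]]]]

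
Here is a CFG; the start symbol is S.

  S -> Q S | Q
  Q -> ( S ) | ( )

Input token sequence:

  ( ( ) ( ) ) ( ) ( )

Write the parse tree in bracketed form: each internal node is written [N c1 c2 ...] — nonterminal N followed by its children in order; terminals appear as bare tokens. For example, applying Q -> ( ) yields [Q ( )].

[S [Q ( [S [Q ( )] [S [Q ( )]]] )] [S [Q ( )] [S [Q ( )]]]]

S
Q S
( S ) S
( Q S ) S
( ( ) S ) S
( ( ) Q ) S
( ( ) ( ) ) S
( ( ) ( ) ) Q S
( ( ) ( ) ) ( ) S
( ( ) ( ) ) ( ) Q
( ( ) ( ) ) ( ) ( )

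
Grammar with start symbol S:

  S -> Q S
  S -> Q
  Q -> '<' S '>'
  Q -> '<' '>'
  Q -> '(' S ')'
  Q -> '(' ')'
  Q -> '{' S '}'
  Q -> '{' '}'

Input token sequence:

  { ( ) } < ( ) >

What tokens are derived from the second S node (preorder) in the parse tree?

( )

[S [Q { [S [Q ( )]] }] [S [Q < [S [Q ( )]] >]]]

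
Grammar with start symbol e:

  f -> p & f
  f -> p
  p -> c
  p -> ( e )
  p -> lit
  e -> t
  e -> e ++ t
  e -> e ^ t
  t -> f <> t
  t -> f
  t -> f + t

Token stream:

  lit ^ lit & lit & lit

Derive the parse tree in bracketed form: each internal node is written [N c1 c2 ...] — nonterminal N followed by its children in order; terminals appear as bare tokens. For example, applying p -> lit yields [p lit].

[e [e [t [f [p lit]]]] ^ [t [f [p lit] & [f [p lit] & [f [p lit]]]]]]

e
e ^ t
t ^ t
f ^ t
p ^ t
lit ^ t
lit ^ f
lit ^ p & f
lit ^ lit & f
lit ^ lit & p & f
lit ^ lit & lit & f
lit ^ lit & lit & p
lit ^ lit & lit & lit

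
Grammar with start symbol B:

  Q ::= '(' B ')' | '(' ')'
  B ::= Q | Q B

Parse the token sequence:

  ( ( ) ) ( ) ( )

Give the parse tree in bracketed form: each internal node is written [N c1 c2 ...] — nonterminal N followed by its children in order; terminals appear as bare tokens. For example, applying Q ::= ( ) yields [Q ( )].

B
Q B
( B ) B
( Q ) B
( ( ) ) B
( ( ) ) Q B
( ( ) ) ( ) B
( ( ) ) ( ) Q
( ( ) ) ( ) ( )

[B [Q ( [B [Q ( )]] )] [B [Q ( )] [B [Q ( )]]]]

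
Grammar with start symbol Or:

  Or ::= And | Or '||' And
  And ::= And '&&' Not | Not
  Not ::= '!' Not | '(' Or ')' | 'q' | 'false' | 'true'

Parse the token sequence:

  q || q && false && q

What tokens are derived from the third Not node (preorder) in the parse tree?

[Or [Or [And [Not q]]] || [And [And [And [Not q]] && [Not false]] && [Not q]]]

false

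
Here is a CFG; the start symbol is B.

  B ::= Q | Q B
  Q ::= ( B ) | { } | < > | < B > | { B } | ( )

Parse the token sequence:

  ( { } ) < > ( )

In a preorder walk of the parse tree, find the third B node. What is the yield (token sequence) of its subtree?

[B [Q ( [B [Q { }]] )] [B [Q < >] [B [Q ( )]]]]

< > ( )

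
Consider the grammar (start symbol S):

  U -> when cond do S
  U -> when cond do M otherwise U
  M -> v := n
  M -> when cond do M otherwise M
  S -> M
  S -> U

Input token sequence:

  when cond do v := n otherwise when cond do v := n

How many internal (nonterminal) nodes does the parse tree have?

6

[S [U when cond do [M v := n] otherwise [U when cond do [S [M v := n]]]]]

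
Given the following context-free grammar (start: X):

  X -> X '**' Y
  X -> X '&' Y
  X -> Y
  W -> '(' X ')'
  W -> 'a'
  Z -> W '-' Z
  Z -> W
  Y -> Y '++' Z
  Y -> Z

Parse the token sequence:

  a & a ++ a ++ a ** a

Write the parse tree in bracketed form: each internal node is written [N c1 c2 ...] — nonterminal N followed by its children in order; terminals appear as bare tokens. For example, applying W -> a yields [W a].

[X [X [X [Y [Z [W a]]]] & [Y [Y [Y [Z [W a]]] ++ [Z [W a]]] ++ [Z [W a]]]] ** [Y [Z [W a]]]]

X
X ** Y
X & Y ** Y
Y & Y ** Y
Z & Y ** Y
W & Y ** Y
a & Y ** Y
a & Y ++ Z ** Y
a & Y ++ Z ++ Z ** Y
a & Z ++ Z ++ Z ** Y
a & W ++ Z ++ Z ** Y
a & a ++ Z ++ Z ** Y
a & a ++ W ++ Z ** Y
a & a ++ a ++ Z ** Y
a & a ++ a ++ W ** Y
a & a ++ a ++ a ** Y
a & a ++ a ++ a ** Z
a & a ++ a ++ a ** W
a & a ++ a ++ a ** a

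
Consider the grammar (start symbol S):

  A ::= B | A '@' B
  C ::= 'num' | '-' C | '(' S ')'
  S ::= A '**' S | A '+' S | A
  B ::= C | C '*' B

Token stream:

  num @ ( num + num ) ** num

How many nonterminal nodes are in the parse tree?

19

[S [A [A [B [C num]]] @ [B [C ( [S [A [B [C num]]] + [S [A [B [C num]]]]] )]]] ** [S [A [B [C num]]]]]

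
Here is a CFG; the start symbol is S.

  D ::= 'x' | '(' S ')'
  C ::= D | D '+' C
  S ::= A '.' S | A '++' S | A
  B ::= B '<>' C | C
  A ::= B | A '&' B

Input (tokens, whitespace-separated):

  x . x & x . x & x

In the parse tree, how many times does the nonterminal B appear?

[S [A [B [C [D x]]]] . [S [A [A [B [C [D x]]]] & [B [C [D x]]]] . [S [A [A [B [C [D x]]]] & [B [C [D x]]]]]]]

5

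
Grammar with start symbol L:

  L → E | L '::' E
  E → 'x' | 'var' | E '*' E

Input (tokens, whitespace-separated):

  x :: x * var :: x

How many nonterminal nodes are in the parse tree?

8

[L [L [L [E x]] :: [E [E x] * [E var]]] :: [E x]]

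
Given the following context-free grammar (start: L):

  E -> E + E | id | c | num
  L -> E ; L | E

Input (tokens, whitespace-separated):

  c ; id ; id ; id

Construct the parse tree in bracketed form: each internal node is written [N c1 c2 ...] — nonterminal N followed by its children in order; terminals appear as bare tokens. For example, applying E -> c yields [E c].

[L [E c] ; [L [E id] ; [L [E id] ; [L [E id]]]]]

L
E ; L
c ; L
c ; E ; L
c ; id ; L
c ; id ; E ; L
c ; id ; id ; L
c ; id ; id ; E
c ; id ; id ; id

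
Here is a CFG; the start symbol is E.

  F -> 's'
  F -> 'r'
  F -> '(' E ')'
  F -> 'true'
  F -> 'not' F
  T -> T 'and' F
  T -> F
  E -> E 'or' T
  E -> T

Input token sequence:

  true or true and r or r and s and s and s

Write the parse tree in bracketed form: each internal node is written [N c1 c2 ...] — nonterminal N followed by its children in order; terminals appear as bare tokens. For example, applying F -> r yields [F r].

E
E or T
E or T or T
T or T or T
F or T or T
true or T or T
true or T and F or T
true or F and F or T
true or true and F or T
true or true and r or T
true or true and r or T and F
true or true and r or T and F and F
true or true and r or T and F and F and F
true or true and r or F and F and F and F
true or true and r or r and F and F and F
true or true and r or r and s and F and F
true or true and r or r and s and s and F
true or true and r or r and s and s and s

[E [E [E [T [F true]]] or [T [T [F true]] and [F r]]] or [T [T [T [T [F r]] and [F s]] and [F s]] and [F s]]]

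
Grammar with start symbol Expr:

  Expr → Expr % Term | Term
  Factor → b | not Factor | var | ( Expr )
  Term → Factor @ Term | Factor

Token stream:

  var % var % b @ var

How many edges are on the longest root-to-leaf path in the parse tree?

5

[Expr [Expr [Expr [Term [Factor var]]] % [Term [Factor var]]] % [Term [Factor b] @ [Term [Factor var]]]]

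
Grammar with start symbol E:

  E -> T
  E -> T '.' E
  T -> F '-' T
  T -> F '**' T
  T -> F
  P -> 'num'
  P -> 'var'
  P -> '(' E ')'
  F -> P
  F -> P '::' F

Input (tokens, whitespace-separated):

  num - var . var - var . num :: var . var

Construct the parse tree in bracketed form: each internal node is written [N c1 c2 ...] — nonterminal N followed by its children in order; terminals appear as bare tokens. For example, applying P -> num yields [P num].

[E [T [F [P num]] - [T [F [P var]]]] . [E [T [F [P var]] - [T [F [P var]]]] . [E [T [F [P num] :: [F [P var]]]] . [E [T [F [P var]]]]]]]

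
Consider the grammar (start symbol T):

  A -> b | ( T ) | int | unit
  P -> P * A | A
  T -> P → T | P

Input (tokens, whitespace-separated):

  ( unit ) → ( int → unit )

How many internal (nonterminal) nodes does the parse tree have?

[T [P [A ( [T [P [A unit]]] )]] → [T [P [A ( [T [P [A int]] → [T [P [A unit]]]] )]]]]

15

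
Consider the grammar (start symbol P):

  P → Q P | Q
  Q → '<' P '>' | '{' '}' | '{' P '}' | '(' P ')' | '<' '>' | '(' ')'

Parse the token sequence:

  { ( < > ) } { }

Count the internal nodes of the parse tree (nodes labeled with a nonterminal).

8

[P [Q { [P [Q ( [P [Q < >]] )]] }] [P [Q { }]]]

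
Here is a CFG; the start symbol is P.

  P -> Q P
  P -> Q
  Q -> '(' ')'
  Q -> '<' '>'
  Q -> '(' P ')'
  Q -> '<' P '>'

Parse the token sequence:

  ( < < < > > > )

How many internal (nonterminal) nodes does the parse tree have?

[P [Q ( [P [Q < [P [Q < [P [Q < >]] >]] >]] )]]

8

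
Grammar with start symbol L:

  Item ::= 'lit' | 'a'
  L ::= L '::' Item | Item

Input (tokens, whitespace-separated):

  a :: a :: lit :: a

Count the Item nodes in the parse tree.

[L [L [L [L [Item a]] :: [Item a]] :: [Item lit]] :: [Item a]]

4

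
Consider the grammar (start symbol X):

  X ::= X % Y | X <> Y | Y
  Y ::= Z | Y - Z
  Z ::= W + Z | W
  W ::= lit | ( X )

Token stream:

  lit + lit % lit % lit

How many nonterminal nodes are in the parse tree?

[X [X [X [Y [Z [W lit] + [Z [W lit]]]]] % [Y [Z [W lit]]]] % [Y [Z [W lit]]]]

14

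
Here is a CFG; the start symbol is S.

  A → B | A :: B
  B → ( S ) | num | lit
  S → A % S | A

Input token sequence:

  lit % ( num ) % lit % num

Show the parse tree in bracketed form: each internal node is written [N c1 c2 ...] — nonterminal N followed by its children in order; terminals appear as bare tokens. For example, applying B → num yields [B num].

S
A % S
B % S
lit % S
lit % A % S
lit % B % S
lit % ( S ) % S
lit % ( A ) % S
lit % ( B ) % S
lit % ( num ) % S
lit % ( num ) % A % S
lit % ( num ) % B % S
lit % ( num ) % lit % S
lit % ( num ) % lit % A
lit % ( num ) % lit % B
lit % ( num ) % lit % num

[S [A [B lit]] % [S [A [B ( [S [A [B num]]] )]] % [S [A [B lit]] % [S [A [B num]]]]]]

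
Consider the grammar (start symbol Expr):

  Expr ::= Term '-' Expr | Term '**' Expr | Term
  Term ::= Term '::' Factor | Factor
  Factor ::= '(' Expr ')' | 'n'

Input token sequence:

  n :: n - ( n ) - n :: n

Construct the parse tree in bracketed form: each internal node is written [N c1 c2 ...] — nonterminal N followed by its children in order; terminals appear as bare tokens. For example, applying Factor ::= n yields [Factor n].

[Expr [Term [Term [Factor n]] :: [Factor n]] - [Expr [Term [Factor ( [Expr [Term [Factor n]]] )]] - [Expr [Term [Term [Factor n]] :: [Factor n]]]]]

Expr
Term - Expr
Term :: Factor - Expr
Factor :: Factor - Expr
n :: Factor - Expr
n :: n - Expr
n :: n - Term - Expr
n :: n - Factor - Expr
n :: n - ( Expr ) - Expr
n :: n - ( Term ) - Expr
n :: n - ( Factor ) - Expr
n :: n - ( n ) - Expr
n :: n - ( n ) - Term
n :: n - ( n ) - Term :: Factor
n :: n - ( n ) - Factor :: Factor
n :: n - ( n ) - n :: Factor
n :: n - ( n ) - n :: n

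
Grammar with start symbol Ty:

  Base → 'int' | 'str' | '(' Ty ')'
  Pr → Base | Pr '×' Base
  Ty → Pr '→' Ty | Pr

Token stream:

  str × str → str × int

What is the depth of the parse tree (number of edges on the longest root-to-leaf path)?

[Ty [Pr [Pr [Base str]] × [Base str]] → [Ty [Pr [Pr [Base str]] × [Base int]]]]

5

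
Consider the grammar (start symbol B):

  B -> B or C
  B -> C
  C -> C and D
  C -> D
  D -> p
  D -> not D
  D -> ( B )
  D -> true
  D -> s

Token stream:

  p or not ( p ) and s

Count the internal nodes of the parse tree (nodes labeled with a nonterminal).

[B [B [C [D p]]] or [C [C [D not [D ( [B [C [D p]]] )]]] and [D s]]]

12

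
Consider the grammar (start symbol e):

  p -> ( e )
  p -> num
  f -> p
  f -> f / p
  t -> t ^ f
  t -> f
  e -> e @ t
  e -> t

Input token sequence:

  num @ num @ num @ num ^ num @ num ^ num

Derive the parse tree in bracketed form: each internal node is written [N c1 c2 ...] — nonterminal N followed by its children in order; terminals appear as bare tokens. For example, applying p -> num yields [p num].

[e [e [e [e [e [t [f [p num]]]] @ [t [f [p num]]]] @ [t [f [p num]]]] @ [t [t [f [p num]]] ^ [f [p num]]]] @ [t [t [f [p num]]] ^ [f [p num]]]]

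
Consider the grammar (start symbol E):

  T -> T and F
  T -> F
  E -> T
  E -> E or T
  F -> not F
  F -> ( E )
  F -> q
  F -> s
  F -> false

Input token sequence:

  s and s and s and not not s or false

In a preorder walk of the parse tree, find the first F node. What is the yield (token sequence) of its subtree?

[E [E [T [T [T [T [F s]] and [F s]] and [F s]] and [F not [F not [F s]]]]] or [T [F false]]]

s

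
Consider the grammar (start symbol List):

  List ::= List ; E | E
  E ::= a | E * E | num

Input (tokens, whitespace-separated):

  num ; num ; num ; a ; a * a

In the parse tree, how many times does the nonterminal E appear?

[List [List [List [List [List [E num]] ; [E num]] ; [E num]] ; [E a]] ; [E [E a] * [E a]]]

7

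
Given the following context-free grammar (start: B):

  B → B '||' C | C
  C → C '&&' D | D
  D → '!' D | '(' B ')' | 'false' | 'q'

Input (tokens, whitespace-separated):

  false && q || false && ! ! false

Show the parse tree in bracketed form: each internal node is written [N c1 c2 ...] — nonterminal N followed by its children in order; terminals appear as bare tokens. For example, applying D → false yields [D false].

[B [B [C [C [D false]] && [D q]]] || [C [C [D false]] && [D ! [D ! [D false]]]]]

B
B || C
C || C
C && D || C
D && D || C
false && D || C
false && q || C
false && q || C && D
false && q || D && D
false && q || false && D
false && q || false && ! D
false && q || false && ! ! D
false && q || false && ! ! false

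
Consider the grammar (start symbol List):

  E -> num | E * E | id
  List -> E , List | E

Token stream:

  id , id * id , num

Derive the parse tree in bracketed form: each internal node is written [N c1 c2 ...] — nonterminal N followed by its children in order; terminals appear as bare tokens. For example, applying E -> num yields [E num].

List
E , List
id , List
id , E , List
id , E * E , List
id , id * E , List
id , id * id , List
id , id * id , E
id , id * id , num

[List [E id] , [List [E [E id] * [E id]] , [List [E num]]]]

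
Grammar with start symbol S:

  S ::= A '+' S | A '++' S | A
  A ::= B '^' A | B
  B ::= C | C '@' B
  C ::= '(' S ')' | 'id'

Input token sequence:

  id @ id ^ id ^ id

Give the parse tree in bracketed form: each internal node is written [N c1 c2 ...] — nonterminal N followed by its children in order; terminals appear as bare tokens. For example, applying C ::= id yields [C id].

S
A
B ^ A
C @ B ^ A
id @ B ^ A
id @ C ^ A
id @ id ^ A
id @ id ^ B ^ A
id @ id ^ C ^ A
id @ id ^ id ^ A
id @ id ^ id ^ B
id @ id ^ id ^ C
id @ id ^ id ^ id

[S [A [B [C id] @ [B [C id]]] ^ [A [B [C id]] ^ [A [B [C id]]]]]]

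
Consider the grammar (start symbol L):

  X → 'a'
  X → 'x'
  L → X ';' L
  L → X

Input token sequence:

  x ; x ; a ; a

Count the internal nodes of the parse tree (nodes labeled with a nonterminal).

8

[L [X x] ; [L [X x] ; [L [X a] ; [L [X a]]]]]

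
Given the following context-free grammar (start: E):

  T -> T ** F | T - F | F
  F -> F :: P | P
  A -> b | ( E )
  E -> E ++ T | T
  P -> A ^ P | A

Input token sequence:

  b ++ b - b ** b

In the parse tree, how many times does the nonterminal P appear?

4

[E [E [T [F [P [A b]]]]] ++ [T [T [T [F [P [A b]]]] - [F [P [A b]]]] ** [F [P [A b]]]]]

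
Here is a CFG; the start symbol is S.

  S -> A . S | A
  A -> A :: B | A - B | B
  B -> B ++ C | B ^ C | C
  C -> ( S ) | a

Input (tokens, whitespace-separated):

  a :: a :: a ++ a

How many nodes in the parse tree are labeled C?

4

[S [A [A [A [B [C a]]] :: [B [C a]]] :: [B [B [C a]] ++ [C a]]]]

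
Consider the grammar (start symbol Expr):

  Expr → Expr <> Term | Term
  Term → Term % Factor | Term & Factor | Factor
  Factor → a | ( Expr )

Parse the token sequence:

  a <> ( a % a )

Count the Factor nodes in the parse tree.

[Expr [Expr [Term [Factor a]]] <> [Term [Factor ( [Expr [Term [Term [Factor a]] % [Factor a]]] )]]]

4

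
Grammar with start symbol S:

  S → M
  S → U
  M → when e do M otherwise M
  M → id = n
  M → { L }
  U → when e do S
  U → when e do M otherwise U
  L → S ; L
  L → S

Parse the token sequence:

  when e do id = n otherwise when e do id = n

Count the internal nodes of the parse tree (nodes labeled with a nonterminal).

[S [U when e do [M id = n] otherwise [U when e do [S [M id = n]]]]]

6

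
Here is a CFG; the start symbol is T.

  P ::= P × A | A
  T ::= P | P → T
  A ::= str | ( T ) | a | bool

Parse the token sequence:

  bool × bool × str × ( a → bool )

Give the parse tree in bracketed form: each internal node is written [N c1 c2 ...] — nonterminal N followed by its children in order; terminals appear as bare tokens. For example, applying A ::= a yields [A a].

[T [P [P [P [P [A bool]] × [A bool]] × [A str]] × [A ( [T [P [A a]] → [T [P [A bool]]]] )]]]

T
P
P × A
P × A × A
P × A × A × A
A × A × A × A
bool × A × A × A
bool × bool × A × A
bool × bool × str × A
bool × bool × str × ( T )
bool × bool × str × ( P → T )
bool × bool × str × ( A → T )
bool × bool × str × ( a → T )
bool × bool × str × ( a → P )
bool × bool × str × ( a → A )
bool × bool × str × ( a → bool )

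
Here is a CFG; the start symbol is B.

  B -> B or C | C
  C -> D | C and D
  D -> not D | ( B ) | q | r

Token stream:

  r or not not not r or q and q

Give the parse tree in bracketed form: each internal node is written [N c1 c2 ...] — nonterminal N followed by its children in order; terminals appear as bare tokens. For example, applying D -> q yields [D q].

B
B or C
B or C or C
C or C or C
D or C or C
r or C or C
r or D or C
r or not D or C
r or not not D or C
r or not not not D or C
r or not not not r or C
r or not not not r or C and D
r or not not not r or D and D
r or not not not r or q and D
r or not not not r or q and q

[B [B [B [C [D r]]] or [C [D not [D not [D not [D r]]]]]] or [C [C [D q]] and [D q]]]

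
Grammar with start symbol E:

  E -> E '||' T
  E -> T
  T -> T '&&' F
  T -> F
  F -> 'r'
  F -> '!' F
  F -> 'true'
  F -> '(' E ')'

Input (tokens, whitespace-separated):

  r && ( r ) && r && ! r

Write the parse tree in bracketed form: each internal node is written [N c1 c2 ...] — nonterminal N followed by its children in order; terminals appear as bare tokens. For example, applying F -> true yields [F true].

E
T
T && F
T && F && F
T && F && F && F
F && F && F && F
r && F && F && F
r && ( E ) && F && F
r && ( T ) && F && F
r && ( F ) && F && F
r && ( r ) && F && F
r && ( r ) && r && F
r && ( r ) && r && ! F
r && ( r ) && r && ! r

[E [T [T [T [T [F r]] && [F ( [E [T [F r]]] )]] && [F r]] && [F ! [F r]]]]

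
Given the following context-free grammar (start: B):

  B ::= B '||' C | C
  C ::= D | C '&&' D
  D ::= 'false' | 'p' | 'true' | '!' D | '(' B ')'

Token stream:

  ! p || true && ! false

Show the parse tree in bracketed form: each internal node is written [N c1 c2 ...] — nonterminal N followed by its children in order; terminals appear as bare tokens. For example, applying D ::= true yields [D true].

B
B || C
C || C
D || C
! D || C
! p || C
! p || C && D
! p || D && D
! p || true && D
! p || true && ! D
! p || true && ! false

[B [B [C [D ! [D p]]]] || [C [C [D true]] && [D ! [D false]]]]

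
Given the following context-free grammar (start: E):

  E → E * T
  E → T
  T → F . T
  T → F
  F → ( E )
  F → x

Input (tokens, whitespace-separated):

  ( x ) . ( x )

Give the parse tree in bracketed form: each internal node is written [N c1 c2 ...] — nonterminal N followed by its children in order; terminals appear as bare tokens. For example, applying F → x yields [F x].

E
T
F . T
( E ) . T
( T ) . T
( F ) . T
( x ) . T
( x ) . F
( x ) . ( E )
( x ) . ( T )
( x ) . ( F )
( x ) . ( x )

[E [T [F ( [E [T [F x]]] )] . [T [F ( [E [T [F x]]] )]]]]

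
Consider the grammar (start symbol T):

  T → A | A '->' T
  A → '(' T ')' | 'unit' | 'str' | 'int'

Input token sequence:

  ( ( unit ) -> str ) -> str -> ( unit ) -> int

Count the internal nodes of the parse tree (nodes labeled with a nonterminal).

16

[T [A ( [T [A ( [T [A unit]] )] -> [T [A str]]] )] -> [T [A str] -> [T [A ( [T [A unit]] )] -> [T [A int]]]]]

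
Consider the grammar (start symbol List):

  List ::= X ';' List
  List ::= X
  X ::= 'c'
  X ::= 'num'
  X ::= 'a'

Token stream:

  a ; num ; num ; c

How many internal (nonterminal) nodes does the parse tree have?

8

[List [X a] ; [List [X num] ; [List [X num] ; [List [X c]]]]]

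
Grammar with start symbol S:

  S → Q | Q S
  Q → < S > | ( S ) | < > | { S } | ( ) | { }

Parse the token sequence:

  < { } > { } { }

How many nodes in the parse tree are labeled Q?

[S [Q < [S [Q { }]] >] [S [Q { }] [S [Q { }]]]]

4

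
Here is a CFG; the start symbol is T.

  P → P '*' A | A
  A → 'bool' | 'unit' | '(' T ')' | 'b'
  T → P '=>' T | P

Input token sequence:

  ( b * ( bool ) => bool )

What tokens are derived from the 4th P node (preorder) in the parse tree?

[T [P [A ( [T [P [P [A b]] * [A ( [T [P [A bool]]] )]] => [T [P [A bool]]]] )]]]

bool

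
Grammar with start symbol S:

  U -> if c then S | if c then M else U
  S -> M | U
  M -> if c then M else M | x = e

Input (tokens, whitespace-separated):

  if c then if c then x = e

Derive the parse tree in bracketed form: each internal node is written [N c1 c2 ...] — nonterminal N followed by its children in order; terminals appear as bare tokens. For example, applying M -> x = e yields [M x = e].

S
U
if c then S
if c then U
if c then if c then S
if c then if c then M
if c then if c then x = e

[S [U if c then [S [U if c then [S [M x = e]]]]]]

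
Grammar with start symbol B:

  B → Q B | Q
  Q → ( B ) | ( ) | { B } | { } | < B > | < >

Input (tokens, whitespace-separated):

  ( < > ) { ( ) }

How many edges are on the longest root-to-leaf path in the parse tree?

5

[B [Q ( [B [Q < >]] )] [B [Q { [B [Q ( )]] }]]]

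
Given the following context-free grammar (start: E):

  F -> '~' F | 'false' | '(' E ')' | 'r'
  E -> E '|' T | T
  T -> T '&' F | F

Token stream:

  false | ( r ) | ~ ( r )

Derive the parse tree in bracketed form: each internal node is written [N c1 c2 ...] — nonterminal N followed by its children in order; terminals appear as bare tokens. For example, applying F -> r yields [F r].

[E [E [E [T [F false]]] | [T [F ( [E [T [F r]]] )]]] | [T [F ~ [F ( [E [T [F r]]] )]]]]

E
E | T
E | T | T
T | T | T
F | T | T
false | T | T
false | F | T
false | ( E ) | T
false | ( T ) | T
false | ( F ) | T
false | ( r ) | T
false | ( r ) | F
false | ( r ) | ~ F
false | ( r ) | ~ ( E )
false | ( r ) | ~ ( T )
false | ( r ) | ~ ( F )
false | ( r ) | ~ ( r )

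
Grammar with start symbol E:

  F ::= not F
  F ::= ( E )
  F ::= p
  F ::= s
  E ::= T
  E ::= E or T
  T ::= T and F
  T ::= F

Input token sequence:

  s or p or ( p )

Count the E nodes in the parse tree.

[E [E [E [T [F s]]] or [T [F p]]] or [T [F ( [E [T [F p]]] )]]]

4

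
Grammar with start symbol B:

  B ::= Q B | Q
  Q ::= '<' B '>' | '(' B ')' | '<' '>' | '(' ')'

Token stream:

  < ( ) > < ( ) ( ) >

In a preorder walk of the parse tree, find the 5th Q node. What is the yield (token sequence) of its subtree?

[B [Q < [B [Q ( )]] >] [B [Q < [B [Q ( )] [B [Q ( )]]] >]]]

( )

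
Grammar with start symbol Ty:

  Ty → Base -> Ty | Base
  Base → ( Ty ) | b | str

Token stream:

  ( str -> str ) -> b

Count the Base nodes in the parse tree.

[Ty [Base ( [Ty [Base str] -> [Ty [Base str]]] )] -> [Ty [Base b]]]

4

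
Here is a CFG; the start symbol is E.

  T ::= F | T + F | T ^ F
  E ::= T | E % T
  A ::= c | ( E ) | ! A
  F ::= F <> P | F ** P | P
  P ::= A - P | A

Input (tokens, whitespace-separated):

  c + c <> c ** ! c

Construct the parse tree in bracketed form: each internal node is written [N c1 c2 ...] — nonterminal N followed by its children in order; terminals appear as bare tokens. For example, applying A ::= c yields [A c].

E
T
T + F
F + F
P + F
A + F
c + F
c + F ** P
c + F <> P ** P
c + P <> P ** P
c + A <> P ** P
c + c <> P ** P
c + c <> A ** P
c + c <> c ** P
c + c <> c ** A
c + c <> c ** ! A
c + c <> c ** ! c

[E [T [T [F [P [A c]]]] + [F [F [F [P [A c]]] <> [P [A c]]] ** [P [A ! [A c]]]]]]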